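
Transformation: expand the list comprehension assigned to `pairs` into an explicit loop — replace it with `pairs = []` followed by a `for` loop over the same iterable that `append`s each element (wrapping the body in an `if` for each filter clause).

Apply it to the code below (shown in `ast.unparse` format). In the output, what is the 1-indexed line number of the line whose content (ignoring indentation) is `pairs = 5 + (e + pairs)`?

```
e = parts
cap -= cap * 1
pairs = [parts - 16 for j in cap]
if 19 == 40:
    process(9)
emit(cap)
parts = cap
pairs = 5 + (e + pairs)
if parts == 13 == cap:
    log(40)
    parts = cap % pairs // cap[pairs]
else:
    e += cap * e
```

Transformed code:
e = parts
cap -= cap * 1
pairs = []
for j in cap:
    pairs.append(parts - 16)
if 19 == 40:
    process(9)
emit(cap)
parts = cap
pairs = 5 + (e + pairs)
if parts == 13 == cap:
    log(40)
    parts = cap % pairs // cap[pairs]
else:
    e += cap * e

10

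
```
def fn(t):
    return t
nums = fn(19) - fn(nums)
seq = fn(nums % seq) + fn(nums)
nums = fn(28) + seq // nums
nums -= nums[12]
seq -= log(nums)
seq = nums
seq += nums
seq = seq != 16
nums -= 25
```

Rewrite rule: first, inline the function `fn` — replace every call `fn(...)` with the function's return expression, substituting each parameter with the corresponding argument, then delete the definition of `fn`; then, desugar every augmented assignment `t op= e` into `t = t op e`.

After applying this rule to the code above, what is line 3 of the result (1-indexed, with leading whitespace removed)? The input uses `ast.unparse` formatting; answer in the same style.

nums = 28 + seq // nums

Transformed code:
nums = 19 - nums
seq = nums % seq + nums
nums = 28 + seq // nums
nums = nums - nums[12]
seq = seq - log(nums)
seq = nums
seq = seq + nums
seq = seq != 16
nums = nums - 25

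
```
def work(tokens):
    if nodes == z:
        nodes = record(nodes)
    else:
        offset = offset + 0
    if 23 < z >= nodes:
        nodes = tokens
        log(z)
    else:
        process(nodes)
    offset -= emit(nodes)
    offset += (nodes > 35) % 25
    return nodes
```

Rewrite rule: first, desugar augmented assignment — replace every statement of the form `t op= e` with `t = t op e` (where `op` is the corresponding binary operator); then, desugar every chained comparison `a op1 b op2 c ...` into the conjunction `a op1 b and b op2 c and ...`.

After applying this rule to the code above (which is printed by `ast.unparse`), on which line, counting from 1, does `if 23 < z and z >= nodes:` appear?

6

Transformed code:
def work(tokens):
    if nodes == z:
        nodes = record(nodes)
    else:
        offset = offset + 0
    if 23 < z and z >= nodes:
        nodes = tokens
        log(z)
    else:
        process(nodes)
    offset = offset - emit(nodes)
    offset = offset + (nodes > 35) % 25
    return nodes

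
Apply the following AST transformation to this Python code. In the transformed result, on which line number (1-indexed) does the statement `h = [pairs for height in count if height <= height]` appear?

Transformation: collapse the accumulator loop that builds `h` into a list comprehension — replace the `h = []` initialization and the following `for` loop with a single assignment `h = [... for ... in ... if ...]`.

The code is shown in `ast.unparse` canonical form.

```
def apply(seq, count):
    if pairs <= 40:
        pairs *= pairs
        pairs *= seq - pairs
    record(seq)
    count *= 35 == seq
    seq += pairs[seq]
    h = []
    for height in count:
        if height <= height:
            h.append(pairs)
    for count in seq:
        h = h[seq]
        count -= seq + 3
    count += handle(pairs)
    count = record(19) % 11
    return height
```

Transformed code:
def apply(seq, count):
    if pairs <= 40:
        pairs *= pairs
        pairs *= seq - pairs
    record(seq)
    count *= 35 == seq
    seq += pairs[seq]
    h = [pairs for height in count if height <= height]
    for count in seq:
        h = h[seq]
        count -= seq + 3
    count += handle(pairs)
    count = record(19) % 11
    return height

8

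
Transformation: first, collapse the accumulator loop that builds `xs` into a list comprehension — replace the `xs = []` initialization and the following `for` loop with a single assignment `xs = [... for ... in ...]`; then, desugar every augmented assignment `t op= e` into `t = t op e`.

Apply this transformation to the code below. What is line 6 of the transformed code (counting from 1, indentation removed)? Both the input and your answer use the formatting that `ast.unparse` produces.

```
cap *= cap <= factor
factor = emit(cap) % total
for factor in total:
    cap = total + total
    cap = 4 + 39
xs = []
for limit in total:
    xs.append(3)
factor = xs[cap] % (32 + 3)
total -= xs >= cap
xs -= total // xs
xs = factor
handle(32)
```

Transformed code:
cap = cap * (cap <= factor)
factor = emit(cap) % total
for factor in total:
    cap = total + total
    cap = 4 + 39
xs = [3 for limit in total]
factor = xs[cap] % (32 + 3)
total = total - (xs >= cap)
xs = xs - total // xs
xs = factor
handle(32)

xs = [3 for limit in total]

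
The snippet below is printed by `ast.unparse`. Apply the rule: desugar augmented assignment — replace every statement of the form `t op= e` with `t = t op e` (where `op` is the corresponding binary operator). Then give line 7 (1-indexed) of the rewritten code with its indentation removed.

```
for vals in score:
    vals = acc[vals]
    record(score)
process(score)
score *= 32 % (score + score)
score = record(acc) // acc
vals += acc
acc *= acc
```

vals = vals + acc

Transformed code:
for vals in score:
    vals = acc[vals]
    record(score)
process(score)
score = score * (32 % (score + score))
score = record(acc) // acc
vals = vals + acc
acc = acc * acc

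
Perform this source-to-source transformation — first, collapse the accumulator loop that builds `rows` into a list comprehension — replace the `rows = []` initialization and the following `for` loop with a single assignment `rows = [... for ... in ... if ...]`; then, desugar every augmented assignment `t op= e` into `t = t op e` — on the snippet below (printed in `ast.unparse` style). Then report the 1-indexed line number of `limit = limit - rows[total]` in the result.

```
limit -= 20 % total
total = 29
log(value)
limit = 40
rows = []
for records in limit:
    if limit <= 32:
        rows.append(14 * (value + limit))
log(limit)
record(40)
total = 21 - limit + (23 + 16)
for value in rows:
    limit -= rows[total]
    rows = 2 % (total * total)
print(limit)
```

10

Transformed code:
limit = limit - 20 % total
total = 29
log(value)
limit = 40
rows = [14 * (value + limit) for records in limit if limit <= 32]
log(limit)
record(40)
total = 21 - limit + (23 + 16)
for value in rows:
    limit = limit - rows[total]
    rows = 2 % (total * total)
print(limit)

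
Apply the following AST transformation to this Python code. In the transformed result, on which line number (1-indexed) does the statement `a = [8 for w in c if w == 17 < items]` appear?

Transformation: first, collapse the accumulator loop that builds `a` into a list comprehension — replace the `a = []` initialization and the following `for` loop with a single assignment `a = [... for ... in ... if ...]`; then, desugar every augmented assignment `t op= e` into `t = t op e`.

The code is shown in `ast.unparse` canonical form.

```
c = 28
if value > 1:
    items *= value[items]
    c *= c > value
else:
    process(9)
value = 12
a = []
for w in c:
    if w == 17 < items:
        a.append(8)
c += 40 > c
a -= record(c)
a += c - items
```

8

Transformed code:
c = 28
if value > 1:
    items = items * value[items]
    c = c * (c > value)
else:
    process(9)
value = 12
a = [8 for w in c if w == 17 < items]
c = c + (40 > c)
a = a - record(c)
a = a + (c - items)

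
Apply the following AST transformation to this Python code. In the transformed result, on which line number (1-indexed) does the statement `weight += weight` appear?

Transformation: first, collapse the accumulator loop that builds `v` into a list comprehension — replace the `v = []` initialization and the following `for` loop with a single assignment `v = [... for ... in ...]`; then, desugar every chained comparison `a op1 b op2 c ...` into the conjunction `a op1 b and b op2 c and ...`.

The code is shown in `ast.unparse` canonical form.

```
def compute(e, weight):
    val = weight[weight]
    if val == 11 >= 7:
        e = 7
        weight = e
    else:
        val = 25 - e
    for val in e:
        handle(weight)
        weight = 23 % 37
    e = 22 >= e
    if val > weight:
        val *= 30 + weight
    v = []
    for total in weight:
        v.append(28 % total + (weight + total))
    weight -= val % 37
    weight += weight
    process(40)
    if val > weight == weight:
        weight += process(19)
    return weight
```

Transformed code:
def compute(e, weight):
    val = weight[weight]
    if val == 11 and 11 >= 7:
        e = 7
        weight = e
    else:
        val = 25 - e
    for val in e:
        handle(weight)
        weight = 23 % 37
    e = 22 >= e
    if val > weight:
        val *= 30 + weight
    v = [28 % total + (weight + total) for total in weight]
    weight -= val % 37
    weight += weight
    process(40)
    if val > weight and weight == weight:
        weight += process(19)
    return weight

16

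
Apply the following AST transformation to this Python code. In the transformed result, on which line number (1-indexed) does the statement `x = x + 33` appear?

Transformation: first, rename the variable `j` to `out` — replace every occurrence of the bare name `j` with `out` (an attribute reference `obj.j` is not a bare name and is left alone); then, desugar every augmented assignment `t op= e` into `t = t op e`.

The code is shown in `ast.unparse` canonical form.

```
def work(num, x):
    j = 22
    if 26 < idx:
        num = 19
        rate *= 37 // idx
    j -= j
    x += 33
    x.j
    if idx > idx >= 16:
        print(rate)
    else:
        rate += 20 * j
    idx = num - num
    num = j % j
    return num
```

7

Transformed code:
def work(num, x):
    out = 22
    if 26 < idx:
        num = 19
        rate = rate * (37 // idx)
    out = out - out
    x = x + 33
    x.j
    if idx > idx >= 16:
        print(rate)
    else:
        rate = rate + 20 * out
    idx = num - num
    num = out % out
    return num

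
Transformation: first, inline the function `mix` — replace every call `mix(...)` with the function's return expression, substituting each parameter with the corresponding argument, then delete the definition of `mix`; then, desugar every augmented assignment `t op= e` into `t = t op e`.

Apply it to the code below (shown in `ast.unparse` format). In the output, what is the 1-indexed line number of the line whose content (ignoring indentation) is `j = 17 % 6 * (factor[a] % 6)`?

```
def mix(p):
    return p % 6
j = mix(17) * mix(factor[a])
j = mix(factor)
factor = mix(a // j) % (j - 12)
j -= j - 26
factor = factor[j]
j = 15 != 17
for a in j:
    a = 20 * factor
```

1

Transformed code:
j = 17 % 6 * (factor[a] % 6)
j = factor % 6
factor = a // j % 6 % (j - 12)
j = j - (j - 26)
factor = factor[j]
j = 15 != 17
for a in j:
    a = 20 * factor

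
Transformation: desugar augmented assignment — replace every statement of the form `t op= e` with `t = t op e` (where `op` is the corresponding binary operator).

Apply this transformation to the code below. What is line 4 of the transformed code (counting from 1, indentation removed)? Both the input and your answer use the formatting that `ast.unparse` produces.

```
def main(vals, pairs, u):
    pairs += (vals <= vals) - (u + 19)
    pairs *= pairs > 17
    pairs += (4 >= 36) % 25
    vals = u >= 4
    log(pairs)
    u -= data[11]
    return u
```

Transformed code:
def main(vals, pairs, u):
    pairs = pairs + ((vals <= vals) - (u + 19))
    pairs = pairs * (pairs > 17)
    pairs = pairs + (4 >= 36) % 25
    vals = u >= 4
    log(pairs)
    u = u - data[11]
    return u

pairs = pairs + (4 >= 36) % 25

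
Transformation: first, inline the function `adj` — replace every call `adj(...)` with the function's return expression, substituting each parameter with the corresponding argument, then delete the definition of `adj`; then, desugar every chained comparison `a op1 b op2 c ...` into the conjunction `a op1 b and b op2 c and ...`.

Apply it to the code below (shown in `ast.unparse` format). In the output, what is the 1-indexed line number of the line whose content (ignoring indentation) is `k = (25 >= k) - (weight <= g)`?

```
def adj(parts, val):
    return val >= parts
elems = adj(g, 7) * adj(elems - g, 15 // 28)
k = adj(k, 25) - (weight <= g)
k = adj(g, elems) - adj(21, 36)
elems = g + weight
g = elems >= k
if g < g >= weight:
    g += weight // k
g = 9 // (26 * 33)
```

Transformed code:
elems = (7 >= g) * (15 // 28 >= elems - g)
k = (25 >= k) - (weight <= g)
k = (elems >= g) - (36 >= 21)
elems = g + weight
g = elems >= k
if g < g and g >= weight:
    g += weight // k
g = 9 // (26 * 33)

2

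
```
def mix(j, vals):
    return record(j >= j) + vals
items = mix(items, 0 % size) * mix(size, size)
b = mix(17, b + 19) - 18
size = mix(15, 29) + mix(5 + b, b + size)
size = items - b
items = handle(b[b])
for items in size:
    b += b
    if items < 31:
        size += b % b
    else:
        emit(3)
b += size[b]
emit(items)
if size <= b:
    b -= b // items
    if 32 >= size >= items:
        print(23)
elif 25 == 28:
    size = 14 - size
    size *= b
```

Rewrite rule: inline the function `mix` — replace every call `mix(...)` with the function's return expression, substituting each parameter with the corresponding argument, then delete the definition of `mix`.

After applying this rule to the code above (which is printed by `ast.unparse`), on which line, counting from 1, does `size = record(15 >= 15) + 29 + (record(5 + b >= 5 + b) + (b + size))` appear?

Transformed code:
items = (record(items >= items) + 0 % size) * (record(size >= size) + size)
b = record(17 >= 17) + (b + 19) - 18
size = record(15 >= 15) + 29 + (record(5 + b >= 5 + b) + (b + size))
size = items - b
items = handle(b[b])
for items in size:
    b += b
    if items < 31:
        size += b % b
    else:
        emit(3)
b += size[b]
emit(items)
if size <= b:
    b -= b // items
    if 32 >= size >= items:
        print(23)
elif 25 == 28:
    size = 14 - size
    size *= b

3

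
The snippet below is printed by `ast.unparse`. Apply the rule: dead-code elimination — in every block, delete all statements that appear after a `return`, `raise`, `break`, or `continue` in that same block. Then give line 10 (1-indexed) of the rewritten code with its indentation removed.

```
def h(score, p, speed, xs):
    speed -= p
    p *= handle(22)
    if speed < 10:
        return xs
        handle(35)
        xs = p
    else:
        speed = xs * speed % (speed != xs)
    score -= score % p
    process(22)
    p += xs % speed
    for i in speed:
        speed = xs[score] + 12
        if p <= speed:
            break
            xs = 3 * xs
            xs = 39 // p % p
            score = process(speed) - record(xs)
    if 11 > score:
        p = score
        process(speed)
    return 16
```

p += xs % speed

Transformed code:
def h(score, p, speed, xs):
    speed -= p
    p *= handle(22)
    if speed < 10:
        return xs
    else:
        speed = xs * speed % (speed != xs)
    score -= score % p
    process(22)
    p += xs % speed
    for i in speed:
        speed = xs[score] + 12
        if p <= speed:
            break
    if 11 > score:
        p = score
        process(speed)
    return 16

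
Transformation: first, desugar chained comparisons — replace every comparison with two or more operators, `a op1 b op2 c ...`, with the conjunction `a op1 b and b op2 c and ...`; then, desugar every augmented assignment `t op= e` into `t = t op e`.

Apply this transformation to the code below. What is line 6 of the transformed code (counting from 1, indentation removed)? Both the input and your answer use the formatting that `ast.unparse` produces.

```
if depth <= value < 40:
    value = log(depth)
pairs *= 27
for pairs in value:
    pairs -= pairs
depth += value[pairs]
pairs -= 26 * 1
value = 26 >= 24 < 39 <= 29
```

Transformed code:
if depth <= value and value < 40:
    value = log(depth)
pairs = pairs * 27
for pairs in value:
    pairs = pairs - pairs
depth = depth + value[pairs]
pairs = pairs - 26 * 1
value = 26 >= 24 and 24 < 39 and (39 <= 29)

depth = depth + value[pairs]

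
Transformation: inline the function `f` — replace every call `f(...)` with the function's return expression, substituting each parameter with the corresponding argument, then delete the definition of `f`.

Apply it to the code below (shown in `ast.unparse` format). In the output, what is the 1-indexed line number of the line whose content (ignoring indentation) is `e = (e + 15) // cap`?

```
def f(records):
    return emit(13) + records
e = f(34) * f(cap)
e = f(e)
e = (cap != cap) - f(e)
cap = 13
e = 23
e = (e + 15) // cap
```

6

Transformed code:
e = (emit(13) + 34) * (emit(13) + cap)
e = emit(13) + e
e = (cap != cap) - (emit(13) + e)
cap = 13
e = 23
e = (e + 15) // cap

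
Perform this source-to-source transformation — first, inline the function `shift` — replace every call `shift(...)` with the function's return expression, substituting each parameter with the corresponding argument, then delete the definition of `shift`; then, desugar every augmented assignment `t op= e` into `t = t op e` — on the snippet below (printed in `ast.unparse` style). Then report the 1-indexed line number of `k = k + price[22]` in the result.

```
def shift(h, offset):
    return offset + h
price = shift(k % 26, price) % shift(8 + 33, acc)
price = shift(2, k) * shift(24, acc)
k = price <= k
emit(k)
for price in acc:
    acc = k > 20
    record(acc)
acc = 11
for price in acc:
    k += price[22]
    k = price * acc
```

Transformed code:
price = (price + k % 26) % (acc + (8 + 33))
price = (k + 2) * (acc + 24)
k = price <= k
emit(k)
for price in acc:
    acc = k > 20
    record(acc)
acc = 11
for price in acc:
    k = k + price[22]
    k = price * acc

10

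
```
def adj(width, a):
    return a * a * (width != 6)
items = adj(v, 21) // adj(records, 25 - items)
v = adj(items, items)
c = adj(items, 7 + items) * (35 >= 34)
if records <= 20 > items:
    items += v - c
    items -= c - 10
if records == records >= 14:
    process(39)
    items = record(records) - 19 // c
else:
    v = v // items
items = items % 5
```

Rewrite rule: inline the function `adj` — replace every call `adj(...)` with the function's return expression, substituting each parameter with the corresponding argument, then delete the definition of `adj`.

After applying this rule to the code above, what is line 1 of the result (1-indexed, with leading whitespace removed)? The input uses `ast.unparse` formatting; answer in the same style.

items = 21 * 21 * (v != 6) // ((25 - items) * (25 - items) * (records != 6))

Transformed code:
items = 21 * 21 * (v != 6) // ((25 - items) * (25 - items) * (records != 6))
v = items * items * (items != 6)
c = (7 + items) * (7 + items) * (items != 6) * (35 >= 34)
if records <= 20 > items:
    items += v - c
    items -= c - 10
if records == records >= 14:
    process(39)
    items = record(records) - 19 // c
else:
    v = v // items
items = items % 5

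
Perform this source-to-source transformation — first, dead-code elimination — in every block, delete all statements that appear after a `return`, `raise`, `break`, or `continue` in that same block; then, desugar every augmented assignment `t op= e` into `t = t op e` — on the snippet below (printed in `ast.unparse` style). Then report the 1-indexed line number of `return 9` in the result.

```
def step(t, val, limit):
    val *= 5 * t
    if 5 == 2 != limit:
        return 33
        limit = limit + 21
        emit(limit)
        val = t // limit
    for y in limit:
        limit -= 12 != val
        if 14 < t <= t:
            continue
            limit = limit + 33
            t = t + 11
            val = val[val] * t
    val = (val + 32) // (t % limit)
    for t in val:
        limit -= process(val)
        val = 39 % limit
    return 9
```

Transformed code:
def step(t, val, limit):
    val = val * (5 * t)
    if 5 == 2 != limit:
        return 33
    for y in limit:
        limit = limit - (12 != val)
        if 14 < t <= t:
            continue
    val = (val + 32) // (t % limit)
    for t in val:
        limit = limit - process(val)
        val = 39 % limit
    return 9

13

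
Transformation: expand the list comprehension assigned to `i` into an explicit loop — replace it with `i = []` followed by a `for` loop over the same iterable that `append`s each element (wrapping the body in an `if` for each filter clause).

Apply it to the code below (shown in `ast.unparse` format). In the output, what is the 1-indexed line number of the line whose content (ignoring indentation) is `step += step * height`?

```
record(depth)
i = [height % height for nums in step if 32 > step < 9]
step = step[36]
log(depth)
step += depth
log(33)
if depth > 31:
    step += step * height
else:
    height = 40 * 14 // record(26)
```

Transformed code:
record(depth)
i = []
for nums in step:
    if 32 > step < 9:
        i.append(height % height)
step = step[36]
log(depth)
step += depth
log(33)
if depth > 31:
    step += step * height
else:
    height = 40 * 14 // record(26)

11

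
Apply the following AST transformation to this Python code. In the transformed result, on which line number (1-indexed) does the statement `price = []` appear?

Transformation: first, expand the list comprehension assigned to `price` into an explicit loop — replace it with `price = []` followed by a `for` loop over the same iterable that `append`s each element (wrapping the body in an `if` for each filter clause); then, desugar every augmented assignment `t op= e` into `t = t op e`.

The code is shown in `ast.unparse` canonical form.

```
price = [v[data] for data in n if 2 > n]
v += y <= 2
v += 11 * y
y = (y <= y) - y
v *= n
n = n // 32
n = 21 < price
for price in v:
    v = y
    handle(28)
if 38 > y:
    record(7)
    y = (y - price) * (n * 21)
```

1

Transformed code:
price = []
for data in n:
    if 2 > n:
        price.append(v[data])
v = v + (y <= 2)
v = v + 11 * y
y = (y <= y) - y
v = v * n
n = n // 32
n = 21 < price
for price in v:
    v = y
    handle(28)
if 38 > y:
    record(7)
    y = (y - price) * (n * 21)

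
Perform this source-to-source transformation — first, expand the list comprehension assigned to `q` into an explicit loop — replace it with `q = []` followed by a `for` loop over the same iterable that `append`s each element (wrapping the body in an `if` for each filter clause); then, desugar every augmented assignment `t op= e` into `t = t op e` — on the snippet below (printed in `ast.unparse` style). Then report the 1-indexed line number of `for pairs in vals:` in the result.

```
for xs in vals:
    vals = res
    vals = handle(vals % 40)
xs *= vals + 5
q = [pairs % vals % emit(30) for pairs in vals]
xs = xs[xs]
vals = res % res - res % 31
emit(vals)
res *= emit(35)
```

6

Transformed code:
for xs in vals:
    vals = res
    vals = handle(vals % 40)
xs = xs * (vals + 5)
q = []
for pairs in vals:
    q.append(pairs % vals % emit(30))
xs = xs[xs]
vals = res % res - res % 31
emit(vals)
res = res * emit(35)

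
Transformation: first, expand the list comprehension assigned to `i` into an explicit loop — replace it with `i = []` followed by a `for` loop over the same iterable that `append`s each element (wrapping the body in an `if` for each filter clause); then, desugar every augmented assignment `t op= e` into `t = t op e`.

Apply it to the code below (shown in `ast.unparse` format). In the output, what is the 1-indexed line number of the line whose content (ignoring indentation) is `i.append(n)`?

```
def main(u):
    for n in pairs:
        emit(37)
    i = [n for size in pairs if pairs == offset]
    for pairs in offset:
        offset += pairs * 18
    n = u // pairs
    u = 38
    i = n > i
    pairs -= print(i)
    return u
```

7

Transformed code:
def main(u):
    for n in pairs:
        emit(37)
    i = []
    for size in pairs:
        if pairs == offset:
            i.append(n)
    for pairs in offset:
        offset = offset + pairs * 18
    n = u // pairs
    u = 38
    i = n > i
    pairs = pairs - print(i)
    return u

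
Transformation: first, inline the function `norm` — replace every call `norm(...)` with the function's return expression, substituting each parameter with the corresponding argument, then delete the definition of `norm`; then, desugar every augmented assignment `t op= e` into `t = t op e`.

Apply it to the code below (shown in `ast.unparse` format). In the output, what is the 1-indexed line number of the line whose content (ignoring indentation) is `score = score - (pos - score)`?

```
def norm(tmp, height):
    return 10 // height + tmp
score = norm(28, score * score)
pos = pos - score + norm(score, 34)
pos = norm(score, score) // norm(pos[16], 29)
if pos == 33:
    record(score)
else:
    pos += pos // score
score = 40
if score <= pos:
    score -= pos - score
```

Transformed code:
score = 10 // (score * score) + 28
pos = pos - score + (10 // 34 + score)
pos = (10 // score + score) // (10 // 29 + pos[16])
if pos == 33:
    record(score)
else:
    pos = pos + pos // score
score = 40
if score <= pos:
    score = score - (pos - score)

10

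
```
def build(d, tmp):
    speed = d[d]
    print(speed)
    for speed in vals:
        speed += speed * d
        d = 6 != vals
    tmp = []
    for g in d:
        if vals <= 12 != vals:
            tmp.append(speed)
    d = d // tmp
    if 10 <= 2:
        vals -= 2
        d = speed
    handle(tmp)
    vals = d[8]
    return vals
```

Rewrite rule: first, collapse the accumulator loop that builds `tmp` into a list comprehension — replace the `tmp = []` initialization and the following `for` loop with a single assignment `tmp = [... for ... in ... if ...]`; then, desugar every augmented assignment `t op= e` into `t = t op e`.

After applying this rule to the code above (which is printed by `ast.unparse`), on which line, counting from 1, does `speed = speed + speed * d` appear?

Transformed code:
def build(d, tmp):
    speed = d[d]
    print(speed)
    for speed in vals:
        speed = speed + speed * d
        d = 6 != vals
    tmp = [speed for g in d if vals <= 12 != vals]
    d = d // tmp
    if 10 <= 2:
        vals = vals - 2
        d = speed
    handle(tmp)
    vals = d[8]
    return vals

5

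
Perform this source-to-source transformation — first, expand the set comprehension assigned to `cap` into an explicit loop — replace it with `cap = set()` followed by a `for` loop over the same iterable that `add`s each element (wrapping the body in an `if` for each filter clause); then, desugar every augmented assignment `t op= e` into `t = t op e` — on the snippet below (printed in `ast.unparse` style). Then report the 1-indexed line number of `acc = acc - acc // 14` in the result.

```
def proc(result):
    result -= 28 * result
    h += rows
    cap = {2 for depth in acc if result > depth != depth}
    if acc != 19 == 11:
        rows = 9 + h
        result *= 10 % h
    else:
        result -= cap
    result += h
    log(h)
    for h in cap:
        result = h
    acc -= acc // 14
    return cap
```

17

Transformed code:
def proc(result):
    result = result - 28 * result
    h = h + rows
    cap = set()
    for depth in acc:
        if result > depth != depth:
            cap.add(2)
    if acc != 19 == 11:
        rows = 9 + h
        result = result * (10 % h)
    else:
        result = result - cap
    result = result + h
    log(h)
    for h in cap:
        result = h
    acc = acc - acc // 14
    return cap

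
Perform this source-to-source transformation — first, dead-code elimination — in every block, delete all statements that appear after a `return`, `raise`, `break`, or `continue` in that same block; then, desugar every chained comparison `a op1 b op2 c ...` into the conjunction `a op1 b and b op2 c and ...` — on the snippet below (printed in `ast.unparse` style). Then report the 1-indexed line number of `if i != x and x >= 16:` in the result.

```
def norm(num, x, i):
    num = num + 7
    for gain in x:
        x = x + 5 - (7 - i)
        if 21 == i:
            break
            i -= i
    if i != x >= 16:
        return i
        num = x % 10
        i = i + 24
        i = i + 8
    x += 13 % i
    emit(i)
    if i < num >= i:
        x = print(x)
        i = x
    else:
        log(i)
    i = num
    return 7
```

Transformed code:
def norm(num, x, i):
    num = num + 7
    for gain in x:
        x = x + 5 - (7 - i)
        if 21 == i:
            break
    if i != x and x >= 16:
        return i
    x += 13 % i
    emit(i)
    if i < num and num >= i:
        x = print(x)
        i = x
    else:
        log(i)
    i = num
    return 7

7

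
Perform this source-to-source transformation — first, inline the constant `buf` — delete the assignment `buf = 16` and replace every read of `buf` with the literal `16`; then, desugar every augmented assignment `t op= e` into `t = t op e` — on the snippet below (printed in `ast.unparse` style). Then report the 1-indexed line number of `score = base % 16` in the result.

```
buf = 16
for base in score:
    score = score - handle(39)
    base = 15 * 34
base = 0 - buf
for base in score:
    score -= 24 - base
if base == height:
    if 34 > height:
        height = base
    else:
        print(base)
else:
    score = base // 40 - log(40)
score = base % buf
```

Transformed code:
for base in score:
    score = score - handle(39)
    base = 15 * 34
base = 0 - 16
for base in score:
    score = score - (24 - base)
if base == height:
    if 34 > height:
        height = base
    else:
        print(base)
else:
    score = base // 40 - log(40)
score = base % 16

14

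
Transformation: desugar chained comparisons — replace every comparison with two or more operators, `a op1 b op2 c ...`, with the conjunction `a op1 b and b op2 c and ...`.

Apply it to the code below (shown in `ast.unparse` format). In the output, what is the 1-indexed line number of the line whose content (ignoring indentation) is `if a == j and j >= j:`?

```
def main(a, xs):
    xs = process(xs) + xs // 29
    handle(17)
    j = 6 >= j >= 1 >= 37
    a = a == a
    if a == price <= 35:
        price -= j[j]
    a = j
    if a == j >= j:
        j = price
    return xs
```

9

Transformed code:
def main(a, xs):
    xs = process(xs) + xs // 29
    handle(17)
    j = 6 >= j and j >= 1 and (1 >= 37)
    a = a == a
    if a == price and price <= 35:
        price -= j[j]
    a = j
    if a == j and j >= j:
        j = price
    return xs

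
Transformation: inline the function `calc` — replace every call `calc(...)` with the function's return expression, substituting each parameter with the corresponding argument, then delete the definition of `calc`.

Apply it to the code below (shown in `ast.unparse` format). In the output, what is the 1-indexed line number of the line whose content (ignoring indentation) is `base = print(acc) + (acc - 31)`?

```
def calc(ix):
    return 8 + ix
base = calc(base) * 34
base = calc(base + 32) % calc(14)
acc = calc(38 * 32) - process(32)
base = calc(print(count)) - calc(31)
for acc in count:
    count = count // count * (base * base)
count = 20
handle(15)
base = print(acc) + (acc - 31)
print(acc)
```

9

Transformed code:
base = (8 + base) * 34
base = (8 + (base + 32)) % (8 + 14)
acc = 8 + 38 * 32 - process(32)
base = 8 + print(count) - (8 + 31)
for acc in count:
    count = count // count * (base * base)
count = 20
handle(15)
base = print(acc) + (acc - 31)
print(acc)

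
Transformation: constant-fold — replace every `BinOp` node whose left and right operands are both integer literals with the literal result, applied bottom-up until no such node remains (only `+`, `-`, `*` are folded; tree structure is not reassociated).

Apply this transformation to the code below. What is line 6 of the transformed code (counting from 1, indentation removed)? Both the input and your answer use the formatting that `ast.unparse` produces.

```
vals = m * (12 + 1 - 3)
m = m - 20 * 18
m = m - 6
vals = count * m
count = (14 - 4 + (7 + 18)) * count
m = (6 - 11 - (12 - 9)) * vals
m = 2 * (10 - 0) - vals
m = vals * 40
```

Transformed code:
vals = m * 10
m = m - 360
m = m - 6
vals = count * m
count = 35 * count
m = -8 * vals
m = 20 - vals
m = vals * 40

m = -8 * vals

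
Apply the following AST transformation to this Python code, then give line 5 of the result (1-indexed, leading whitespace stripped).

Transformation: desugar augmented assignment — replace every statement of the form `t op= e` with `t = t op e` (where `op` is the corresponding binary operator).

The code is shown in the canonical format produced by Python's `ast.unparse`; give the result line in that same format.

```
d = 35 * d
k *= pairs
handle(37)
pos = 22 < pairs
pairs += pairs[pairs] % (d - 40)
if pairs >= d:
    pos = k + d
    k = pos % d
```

pairs = pairs + pairs[pairs] % (d - 40)

Transformed code:
d = 35 * d
k = k * pairs
handle(37)
pos = 22 < pairs
pairs = pairs + pairs[pairs] % (d - 40)
if pairs >= d:
    pos = k + d
    k = pos % d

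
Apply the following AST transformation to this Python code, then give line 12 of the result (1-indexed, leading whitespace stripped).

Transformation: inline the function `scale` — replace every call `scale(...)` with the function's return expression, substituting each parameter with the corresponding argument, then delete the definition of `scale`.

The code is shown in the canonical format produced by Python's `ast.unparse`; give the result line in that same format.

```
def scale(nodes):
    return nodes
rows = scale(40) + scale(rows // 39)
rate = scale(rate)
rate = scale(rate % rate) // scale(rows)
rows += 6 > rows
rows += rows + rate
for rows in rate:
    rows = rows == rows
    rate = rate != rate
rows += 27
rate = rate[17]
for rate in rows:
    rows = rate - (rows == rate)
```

Transformed code:
rows = 40 + rows // 39
rate = rate
rate = rate % rate // rows
rows += 6 > rows
rows += rows + rate
for rows in rate:
    rows = rows == rows
    rate = rate != rate
rows += 27
rate = rate[17]
for rate in rows:
    rows = rate - (rows == rate)

rows = rate - (rows == rate)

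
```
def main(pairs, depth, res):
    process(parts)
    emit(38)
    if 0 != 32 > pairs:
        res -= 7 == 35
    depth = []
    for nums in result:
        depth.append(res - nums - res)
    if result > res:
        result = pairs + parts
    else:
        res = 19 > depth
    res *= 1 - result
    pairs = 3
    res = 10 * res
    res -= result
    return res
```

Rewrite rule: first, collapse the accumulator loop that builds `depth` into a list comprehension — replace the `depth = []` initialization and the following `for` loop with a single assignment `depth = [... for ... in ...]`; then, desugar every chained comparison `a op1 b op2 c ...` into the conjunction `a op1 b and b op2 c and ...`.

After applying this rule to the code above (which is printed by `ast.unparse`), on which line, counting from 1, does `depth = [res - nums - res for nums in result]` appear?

Transformed code:
def main(pairs, depth, res):
    process(parts)
    emit(38)
    if 0 != 32 and 32 > pairs:
        res -= 7 == 35
    depth = [res - nums - res for nums in result]
    if result > res:
        result = pairs + parts
    else:
        res = 19 > depth
    res *= 1 - result
    pairs = 3
    res = 10 * res
    res -= result
    return res

6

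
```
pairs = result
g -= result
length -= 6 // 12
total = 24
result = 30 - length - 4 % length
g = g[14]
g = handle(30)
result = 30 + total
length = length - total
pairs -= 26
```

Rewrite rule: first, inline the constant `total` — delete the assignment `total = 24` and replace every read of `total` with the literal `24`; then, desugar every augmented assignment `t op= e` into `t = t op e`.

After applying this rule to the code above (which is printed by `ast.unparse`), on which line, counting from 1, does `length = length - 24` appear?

Transformed code:
pairs = result
g = g - result
length = length - 6 // 12
result = 30 - length - 4 % length
g = g[14]
g = handle(30)
result = 30 + 24
length = length - 24
pairs = pairs - 26

8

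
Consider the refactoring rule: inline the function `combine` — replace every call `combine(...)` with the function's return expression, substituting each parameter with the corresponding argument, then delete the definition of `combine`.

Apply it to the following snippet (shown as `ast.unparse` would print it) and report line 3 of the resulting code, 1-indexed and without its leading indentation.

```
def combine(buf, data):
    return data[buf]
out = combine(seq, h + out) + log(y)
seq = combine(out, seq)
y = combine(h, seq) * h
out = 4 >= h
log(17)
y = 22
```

y = seq[h] * h

Transformed code:
out = (h + out)[seq] + log(y)
seq = seq[out]
y = seq[h] * h
out = 4 >= h
log(17)
y = 22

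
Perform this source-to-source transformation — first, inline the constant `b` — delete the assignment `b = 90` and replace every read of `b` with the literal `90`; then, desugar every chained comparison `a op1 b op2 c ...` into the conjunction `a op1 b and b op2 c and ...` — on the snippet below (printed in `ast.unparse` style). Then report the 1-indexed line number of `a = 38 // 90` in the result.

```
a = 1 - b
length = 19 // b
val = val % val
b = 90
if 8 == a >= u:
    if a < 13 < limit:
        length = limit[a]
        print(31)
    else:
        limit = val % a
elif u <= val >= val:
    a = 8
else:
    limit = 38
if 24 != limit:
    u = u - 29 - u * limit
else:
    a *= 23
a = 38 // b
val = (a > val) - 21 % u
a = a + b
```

18

Transformed code:
a = 1 - 90
length = 19 // 90
val = val % val
if 8 == a and a >= u:
    if a < 13 and 13 < limit:
        length = limit[a]
        print(31)
    else:
        limit = val % a
elif u <= val and val >= val:
    a = 8
else:
    limit = 38
if 24 != limit:
    u = u - 29 - u * limit
else:
    a *= 23
a = 38 // 90
val = (a > val) - 21 % u
a = a + 90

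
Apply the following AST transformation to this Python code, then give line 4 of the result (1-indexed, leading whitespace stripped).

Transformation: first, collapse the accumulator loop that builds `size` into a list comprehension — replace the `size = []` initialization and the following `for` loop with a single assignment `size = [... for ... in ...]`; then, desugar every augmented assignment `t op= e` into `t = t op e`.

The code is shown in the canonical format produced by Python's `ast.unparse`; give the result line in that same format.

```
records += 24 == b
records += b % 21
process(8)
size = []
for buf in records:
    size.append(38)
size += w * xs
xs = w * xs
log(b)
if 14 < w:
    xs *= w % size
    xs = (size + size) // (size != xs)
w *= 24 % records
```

Transformed code:
records = records + (24 == b)
records = records + b % 21
process(8)
size = [38 for buf in records]
size = size + w * xs
xs = w * xs
log(b)
if 14 < w:
    xs = xs * (w % size)
    xs = (size + size) // (size != xs)
w = w * (24 % records)

size = [38 for buf in records]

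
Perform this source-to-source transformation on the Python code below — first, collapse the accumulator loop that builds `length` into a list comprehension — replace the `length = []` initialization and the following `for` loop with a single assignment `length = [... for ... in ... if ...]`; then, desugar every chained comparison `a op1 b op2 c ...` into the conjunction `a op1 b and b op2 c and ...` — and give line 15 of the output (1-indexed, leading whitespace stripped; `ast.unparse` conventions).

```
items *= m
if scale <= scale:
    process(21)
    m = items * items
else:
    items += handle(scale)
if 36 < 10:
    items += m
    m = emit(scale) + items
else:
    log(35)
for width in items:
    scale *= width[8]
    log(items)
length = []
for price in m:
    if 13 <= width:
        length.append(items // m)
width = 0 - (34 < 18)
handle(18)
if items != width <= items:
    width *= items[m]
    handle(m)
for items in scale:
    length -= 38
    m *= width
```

length = [items // m for price in m if 13 <= width]

Transformed code:
items *= m
if scale <= scale:
    process(21)
    m = items * items
else:
    items += handle(scale)
if 36 < 10:
    items += m
    m = emit(scale) + items
else:
    log(35)
for width in items:
    scale *= width[8]
    log(items)
length = [items // m for price in m if 13 <= width]
width = 0 - (34 < 18)
handle(18)
if items != width and width <= items:
    width *= items[m]
    handle(m)
for items in scale:
    length -= 38
    m *= width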